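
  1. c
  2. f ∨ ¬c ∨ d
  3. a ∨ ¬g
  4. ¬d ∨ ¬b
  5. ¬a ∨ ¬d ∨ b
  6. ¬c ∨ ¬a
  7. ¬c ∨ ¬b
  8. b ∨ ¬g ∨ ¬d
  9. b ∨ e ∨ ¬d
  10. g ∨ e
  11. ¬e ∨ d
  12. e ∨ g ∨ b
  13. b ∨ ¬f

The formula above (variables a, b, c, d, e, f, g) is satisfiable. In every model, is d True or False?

True

Suppose d = False.
The clause (c) is unit, so c = True.
The clause (f) is unit, so f = True.
The clause (¬a) is unit, so a = False.
The clause (¬g) is unit, so g = False.
The clause (¬b) is unit, so b = False.
That conflicts with the unit clause (b).
So every satisfying assignment has d = True.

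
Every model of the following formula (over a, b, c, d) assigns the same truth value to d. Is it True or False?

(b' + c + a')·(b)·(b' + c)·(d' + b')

Suppose d = 1.
(b) alone gives b = 1.
But (b') is also a unit clause — contradiction.
So every satisfying assignment has d = False.

False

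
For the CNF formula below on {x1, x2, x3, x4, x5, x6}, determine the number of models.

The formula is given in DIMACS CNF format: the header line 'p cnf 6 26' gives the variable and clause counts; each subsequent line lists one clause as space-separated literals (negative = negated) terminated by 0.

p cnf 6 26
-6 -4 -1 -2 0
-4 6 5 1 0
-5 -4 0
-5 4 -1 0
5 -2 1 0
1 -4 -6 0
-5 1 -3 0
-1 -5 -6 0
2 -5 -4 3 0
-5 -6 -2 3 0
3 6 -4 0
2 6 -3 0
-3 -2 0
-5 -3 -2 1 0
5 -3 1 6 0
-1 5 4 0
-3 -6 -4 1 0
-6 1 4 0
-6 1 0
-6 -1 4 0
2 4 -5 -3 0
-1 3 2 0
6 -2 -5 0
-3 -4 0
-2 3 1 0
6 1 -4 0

There are 2^6 = 64 truth assignments over (x1, x2, x3, x4, x5, x6).
Split on x1. With x1 = True, the clauses containing x1 are satisfied and ¬x1 drops from the rest; 0 of the 2^5 = 32 assignments to the other variables satisfy what remains.
With x1 = False, by the same count on the reduced clause set, 2 assignments work.
Total: 0 + 2 = 2.

2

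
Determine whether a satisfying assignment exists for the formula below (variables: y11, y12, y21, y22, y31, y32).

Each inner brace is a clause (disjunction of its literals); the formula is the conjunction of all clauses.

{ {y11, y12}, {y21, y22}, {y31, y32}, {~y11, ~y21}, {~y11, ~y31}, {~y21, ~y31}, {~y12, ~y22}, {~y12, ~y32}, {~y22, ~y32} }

No, unsatisfiable

Branch on y11: set y11 = 1.
Unit clause (~y21) forces y21 = 0.
Unit clause (y22) forces y22 = 1.
Unit clause (~y31) forces y31 = 0.
Unit clause (y32) forces y32 = 1.
But (~y32) is also a unit clause — contradiction.
Undo y11 and try y11 = 0.
Unit clause (y12) forces y12 = 1.
Unit clause (~y22) forces y22 = 0.
Unit clause (y21) forces y21 = 1.
Unit clause (~y31) forces y31 = 0.
Unit clause (y32) forces y32 = 1.
But (~y32) is also a unit clause — contradiction.
Both values of y11 lead to a conflict.
No assignment satisfies every clause.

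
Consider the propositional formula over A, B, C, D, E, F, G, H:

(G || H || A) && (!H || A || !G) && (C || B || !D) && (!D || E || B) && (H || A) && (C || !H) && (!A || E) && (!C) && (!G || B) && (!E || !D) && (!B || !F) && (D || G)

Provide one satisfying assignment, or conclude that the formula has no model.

Unit clause (!C) forces C = false.
Unit clause (!H) forces H = false.
Unit clause (A) forces A = true.
Unit clause (E) forces E = true.
Unit clause (!D) forces D = false.
Unit clause (G) forces G = true.
Unit clause (B) forces B = true.
Unit clause (!F) forces F = false.
This assignment satisfies each clause.

A: true; B: true; C: false; D: false; E: true; F: false; G: true; H: false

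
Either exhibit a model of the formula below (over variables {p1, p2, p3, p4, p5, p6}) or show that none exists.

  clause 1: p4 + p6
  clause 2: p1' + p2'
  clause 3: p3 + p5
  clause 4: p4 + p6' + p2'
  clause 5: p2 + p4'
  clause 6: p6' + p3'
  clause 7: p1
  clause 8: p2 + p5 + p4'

(p1) alone gives p1 = 1.
(p2') alone gives p2 = 0.
(p4') alone gives p4 = 0.
(p6) alone gives p6 = 1.
(p3') alone gives p3 = 0.
(p5) alone gives p5 = 1.
Every clause now holds.

p1=1; p2=0; p3=0; p4=0; p5=1; p6=1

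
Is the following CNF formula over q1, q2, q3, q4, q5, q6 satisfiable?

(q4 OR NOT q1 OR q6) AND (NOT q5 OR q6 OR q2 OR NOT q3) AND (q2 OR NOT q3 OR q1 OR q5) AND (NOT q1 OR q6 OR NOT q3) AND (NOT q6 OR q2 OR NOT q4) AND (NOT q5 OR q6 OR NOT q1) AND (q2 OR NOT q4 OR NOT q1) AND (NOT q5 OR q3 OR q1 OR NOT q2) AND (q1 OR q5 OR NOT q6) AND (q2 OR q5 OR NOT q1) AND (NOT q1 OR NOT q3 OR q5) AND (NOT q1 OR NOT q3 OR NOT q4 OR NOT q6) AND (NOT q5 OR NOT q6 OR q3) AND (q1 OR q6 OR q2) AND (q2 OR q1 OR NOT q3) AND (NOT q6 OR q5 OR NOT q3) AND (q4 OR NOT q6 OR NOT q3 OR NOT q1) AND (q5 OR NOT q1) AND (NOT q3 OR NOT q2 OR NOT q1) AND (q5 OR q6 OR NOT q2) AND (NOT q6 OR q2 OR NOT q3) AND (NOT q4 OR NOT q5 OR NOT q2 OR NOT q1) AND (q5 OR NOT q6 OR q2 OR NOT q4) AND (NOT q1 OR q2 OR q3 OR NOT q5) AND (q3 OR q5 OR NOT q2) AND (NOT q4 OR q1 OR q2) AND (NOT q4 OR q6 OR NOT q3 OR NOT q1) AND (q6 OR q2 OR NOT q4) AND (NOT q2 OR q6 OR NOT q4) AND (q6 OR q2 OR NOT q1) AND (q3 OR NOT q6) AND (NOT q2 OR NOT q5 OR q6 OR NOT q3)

Branch on q5: set q5 = true.
Branch on q6: set q6 = true.
The clause (q3) is unit, so q3 = true.
The clause (q2) is unit, so q2 = true.
The clause (NOT q1) is unit, so q1 = false.
Every clause is now satisfied; q4 is unconstrained.
A satisfying assignment: q1=false, q2=true, q3=true, q4=true, q5=true, q6=true.

Satisfiable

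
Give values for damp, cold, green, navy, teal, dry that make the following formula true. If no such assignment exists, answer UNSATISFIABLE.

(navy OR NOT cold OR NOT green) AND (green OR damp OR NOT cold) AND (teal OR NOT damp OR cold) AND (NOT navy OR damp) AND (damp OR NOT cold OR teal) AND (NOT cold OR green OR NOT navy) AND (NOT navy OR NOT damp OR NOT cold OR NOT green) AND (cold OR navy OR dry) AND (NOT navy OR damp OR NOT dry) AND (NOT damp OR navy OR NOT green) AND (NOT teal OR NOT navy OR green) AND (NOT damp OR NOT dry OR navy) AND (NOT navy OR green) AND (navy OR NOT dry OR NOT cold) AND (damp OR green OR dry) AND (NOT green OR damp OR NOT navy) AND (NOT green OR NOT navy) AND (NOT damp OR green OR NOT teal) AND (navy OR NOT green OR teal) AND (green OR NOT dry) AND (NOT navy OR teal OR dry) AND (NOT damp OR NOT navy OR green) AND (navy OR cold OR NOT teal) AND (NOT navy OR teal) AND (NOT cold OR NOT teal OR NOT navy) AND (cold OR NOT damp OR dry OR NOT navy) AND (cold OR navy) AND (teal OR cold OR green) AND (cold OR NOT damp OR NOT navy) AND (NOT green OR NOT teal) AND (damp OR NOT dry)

damp: true,  cold: true,  green: false,  navy: false,  teal: false,  dry: false

Try navy = false.
(cold) alone gives cold = true.
(NOT green) alone gives green = false.
(damp) alone gives damp = true.
(NOT dry) alone gives dry = false.
(NOT teal) alone gives teal = false.
Every clause now holds.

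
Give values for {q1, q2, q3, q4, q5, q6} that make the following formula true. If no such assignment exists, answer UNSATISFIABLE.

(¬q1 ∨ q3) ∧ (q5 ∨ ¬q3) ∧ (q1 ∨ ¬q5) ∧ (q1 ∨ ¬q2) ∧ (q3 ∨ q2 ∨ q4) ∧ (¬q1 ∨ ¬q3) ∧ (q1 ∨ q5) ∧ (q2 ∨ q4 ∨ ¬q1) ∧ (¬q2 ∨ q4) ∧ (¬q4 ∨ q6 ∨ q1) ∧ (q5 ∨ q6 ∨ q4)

Suppose q1 = False.
From the singleton clause (¬q5), q5 = False.
Now (q5) is unsatisfied and unit — conflict.
Backtrack on q1: now try q1 = True.
From the singleton clause (q3), q3 = True.
Now (¬q3) is unsatisfied and unit — conflict.
Both values of q1 lead to a conflict.

UNSATISFIABLE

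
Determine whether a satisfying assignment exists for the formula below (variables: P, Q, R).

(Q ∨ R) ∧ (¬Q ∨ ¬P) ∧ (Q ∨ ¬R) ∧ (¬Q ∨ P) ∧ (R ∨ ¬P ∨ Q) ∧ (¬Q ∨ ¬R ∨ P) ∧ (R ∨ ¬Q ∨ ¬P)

No, unsatisfiable

Case Q = True:
The clause (¬P) is unit, so P = False.
But (P) is also a unit clause — contradiction.
That branch fails; take Q = False instead.
The clause (R) is unit, so R = True.
But (¬R) is also a unit clause — contradiction.
Both values of Q lead to a conflict.
No assignment satisfies every clause.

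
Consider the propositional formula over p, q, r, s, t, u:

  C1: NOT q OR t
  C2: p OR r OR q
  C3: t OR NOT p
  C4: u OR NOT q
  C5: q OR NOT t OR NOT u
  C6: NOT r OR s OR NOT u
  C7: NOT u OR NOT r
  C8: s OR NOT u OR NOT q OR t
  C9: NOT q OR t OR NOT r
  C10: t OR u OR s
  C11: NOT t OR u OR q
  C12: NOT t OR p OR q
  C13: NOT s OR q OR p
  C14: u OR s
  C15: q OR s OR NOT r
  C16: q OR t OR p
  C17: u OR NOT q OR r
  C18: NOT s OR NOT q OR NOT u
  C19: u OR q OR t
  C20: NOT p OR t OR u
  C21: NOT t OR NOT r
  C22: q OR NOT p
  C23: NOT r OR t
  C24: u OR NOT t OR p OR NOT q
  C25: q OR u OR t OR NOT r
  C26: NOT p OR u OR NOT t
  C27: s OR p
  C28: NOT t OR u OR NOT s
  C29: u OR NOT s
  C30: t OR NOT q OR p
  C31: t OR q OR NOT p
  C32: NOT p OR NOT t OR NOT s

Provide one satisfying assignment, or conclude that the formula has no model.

Case q = true:
Unit clause (t) forces t = true.
Unit clause (u) forces u = true.
Unit clause (NOT r) forces r = false.
Unit clause (NOT s) forces s = false.
Unit clause (p) forces p = true.
This assignment satisfies each clause.

p ↦ true, q ↦ true, r ↦ false, s ↦ false, t ↦ true, u ↦ true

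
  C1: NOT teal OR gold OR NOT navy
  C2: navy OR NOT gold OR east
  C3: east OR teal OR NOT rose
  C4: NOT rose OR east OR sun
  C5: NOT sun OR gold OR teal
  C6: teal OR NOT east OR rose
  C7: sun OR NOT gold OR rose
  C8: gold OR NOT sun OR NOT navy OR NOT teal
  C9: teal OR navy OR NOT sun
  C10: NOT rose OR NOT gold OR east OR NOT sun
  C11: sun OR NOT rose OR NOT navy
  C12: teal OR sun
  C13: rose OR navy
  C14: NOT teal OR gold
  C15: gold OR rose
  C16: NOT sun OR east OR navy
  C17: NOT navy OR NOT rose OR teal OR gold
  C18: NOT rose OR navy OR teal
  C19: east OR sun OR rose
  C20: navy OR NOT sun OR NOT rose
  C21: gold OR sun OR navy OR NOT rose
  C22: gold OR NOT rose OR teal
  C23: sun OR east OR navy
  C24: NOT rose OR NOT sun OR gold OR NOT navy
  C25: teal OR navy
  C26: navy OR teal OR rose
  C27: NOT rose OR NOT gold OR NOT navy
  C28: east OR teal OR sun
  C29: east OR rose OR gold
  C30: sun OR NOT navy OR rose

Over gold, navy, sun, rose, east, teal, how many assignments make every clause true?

4

There are 2^6 = 64 truth assignments over (gold, navy, sun, rose, east, teal).
Split on navy. With navy = true, the clauses containing navy are satisfied and NOT navy drops from the rest; 3 of the 2^5 = 32 assignments to the other variables satisfy what remains.
With navy = false, by the same count on the reduced clause set, 1 assignment works.
Total: 3 + 1 = 4.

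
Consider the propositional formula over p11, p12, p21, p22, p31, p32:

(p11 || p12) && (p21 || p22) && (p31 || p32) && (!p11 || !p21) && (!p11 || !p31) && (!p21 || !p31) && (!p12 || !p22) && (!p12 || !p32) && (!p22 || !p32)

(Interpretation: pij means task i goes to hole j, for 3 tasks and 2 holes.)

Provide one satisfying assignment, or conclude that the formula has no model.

Case p11 = true:
From the singleton clause (!p21), p21 = false.
From the singleton clause (p22), p22 = true.
From the singleton clause (!p31), p31 = false.
From the singleton clause (p32), p32 = true.
Now (!p32) is unsatisfied and unit — conflict.
That branch fails; take p11 = false instead.
From the singleton clause (p12), p12 = true.
From the singleton clause (!p22), p22 = false.
From the singleton clause (p21), p21 = true.
From the singleton clause (!p31), p31 = false.
From the singleton clause (p32), p32 = true.
Now (!p32) is unsatisfied and unit — conflict.
Both values of p11 lead to a conflict.

UNSATISFIABLE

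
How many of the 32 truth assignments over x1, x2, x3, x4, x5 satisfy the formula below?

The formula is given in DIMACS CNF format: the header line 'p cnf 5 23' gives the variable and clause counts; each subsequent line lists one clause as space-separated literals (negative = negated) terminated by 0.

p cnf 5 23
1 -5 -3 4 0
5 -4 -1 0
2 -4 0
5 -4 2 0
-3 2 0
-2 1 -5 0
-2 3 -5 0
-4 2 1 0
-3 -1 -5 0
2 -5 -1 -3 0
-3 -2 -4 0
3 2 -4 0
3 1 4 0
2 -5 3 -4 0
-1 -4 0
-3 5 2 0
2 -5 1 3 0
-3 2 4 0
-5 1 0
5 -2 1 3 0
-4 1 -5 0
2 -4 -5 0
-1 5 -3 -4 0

5

There are 2^5 = 32 truth assignments over (x1, x2, x3, x4, x5).
Split on x4. With x4 = True, the clauses containing x4 are satisfied and ¬x4 drops from the rest; 0 of the 2^4 = 16 assignments to the other variables satisfy what remains.
With x4 = False, by the same count on the reduced clause set, 5 assignments work.
Total: 0 + 5 = 5.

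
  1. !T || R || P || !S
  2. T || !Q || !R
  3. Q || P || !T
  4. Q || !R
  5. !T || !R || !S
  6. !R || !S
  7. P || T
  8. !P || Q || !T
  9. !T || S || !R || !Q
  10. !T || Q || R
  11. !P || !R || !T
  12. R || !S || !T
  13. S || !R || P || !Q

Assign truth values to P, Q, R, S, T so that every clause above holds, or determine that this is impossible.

Try Q = true.
Try T = false.
The clause (!R) is unit, so R = false.
The clause (P) is unit, so P = true.
Every clause is now satisfied; S is unconstrained.

P: true,  Q: true,  R: false,  S: true,  T: false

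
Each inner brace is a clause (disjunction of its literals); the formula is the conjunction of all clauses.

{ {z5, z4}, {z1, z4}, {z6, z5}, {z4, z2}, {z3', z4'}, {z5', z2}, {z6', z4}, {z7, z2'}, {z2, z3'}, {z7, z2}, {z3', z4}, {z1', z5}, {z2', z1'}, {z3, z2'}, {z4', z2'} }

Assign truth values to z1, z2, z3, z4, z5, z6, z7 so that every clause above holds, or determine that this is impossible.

z1: 0,  z2: 0,  z3: 0,  z4: 1,  z5: 0,  z6: 1,  z7: 1

Suppose z5 = 0.
The clause (z4) is unit, so z4 = 1.
The clause (z6) is unit, so z6 = 1.
The clause (z3') is unit, so z3 = 0.
The clause (z1') is unit, so z1 = 0.
The clause (z2') is unit, so z2 = 0.
The clause (z7) is unit, so z7 = 1.
Every clause now holds.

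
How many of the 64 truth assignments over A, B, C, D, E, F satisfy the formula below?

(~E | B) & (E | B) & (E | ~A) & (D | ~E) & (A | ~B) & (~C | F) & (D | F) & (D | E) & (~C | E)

There are 2^6 = 64 truth assignments over (A, B, C, D, E, F).
Split on B. With B = 1, the clauses containing B are satisfied and ~B drops from the rest; 3 of the 2^5 = 32 assignments to the other variables satisfy what remains.
With B = 0, by the same count on the reduced clause set, 0 assignments work.
Total: 3 + 0 = 3.

3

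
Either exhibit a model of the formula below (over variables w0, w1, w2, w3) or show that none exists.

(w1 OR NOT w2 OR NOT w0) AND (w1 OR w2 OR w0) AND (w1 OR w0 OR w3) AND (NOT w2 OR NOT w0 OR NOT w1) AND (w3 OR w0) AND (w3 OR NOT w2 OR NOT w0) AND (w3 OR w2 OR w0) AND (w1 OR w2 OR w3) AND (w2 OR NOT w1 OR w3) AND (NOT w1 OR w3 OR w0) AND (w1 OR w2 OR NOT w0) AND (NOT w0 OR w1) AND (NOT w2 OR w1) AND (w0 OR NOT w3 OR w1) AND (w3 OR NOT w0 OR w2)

Suppose w3 = true.
Suppose w0 = false.
Unit clause (w1) forces w1 = true.
Every clause is now satisfied; w2 is unconstrained.

w0: false, w1: true, w2: true, w3: true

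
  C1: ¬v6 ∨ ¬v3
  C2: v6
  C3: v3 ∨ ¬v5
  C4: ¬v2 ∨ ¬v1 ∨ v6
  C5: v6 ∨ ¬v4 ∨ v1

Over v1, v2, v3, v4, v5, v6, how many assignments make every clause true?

8

There are 2^6 = 64 truth assignments over (v1, v2, v3, v4, v5, v6).
Split on v6. With v6 = True, the clauses containing v6 are satisfied and ¬v6 drops from the rest; 8 of the 2^5 = 32 assignments to the other variables satisfy what remains.
With v6 = False, by the same count on the reduced clause set, 0 assignments work.
Total: 8 + 0 = 8.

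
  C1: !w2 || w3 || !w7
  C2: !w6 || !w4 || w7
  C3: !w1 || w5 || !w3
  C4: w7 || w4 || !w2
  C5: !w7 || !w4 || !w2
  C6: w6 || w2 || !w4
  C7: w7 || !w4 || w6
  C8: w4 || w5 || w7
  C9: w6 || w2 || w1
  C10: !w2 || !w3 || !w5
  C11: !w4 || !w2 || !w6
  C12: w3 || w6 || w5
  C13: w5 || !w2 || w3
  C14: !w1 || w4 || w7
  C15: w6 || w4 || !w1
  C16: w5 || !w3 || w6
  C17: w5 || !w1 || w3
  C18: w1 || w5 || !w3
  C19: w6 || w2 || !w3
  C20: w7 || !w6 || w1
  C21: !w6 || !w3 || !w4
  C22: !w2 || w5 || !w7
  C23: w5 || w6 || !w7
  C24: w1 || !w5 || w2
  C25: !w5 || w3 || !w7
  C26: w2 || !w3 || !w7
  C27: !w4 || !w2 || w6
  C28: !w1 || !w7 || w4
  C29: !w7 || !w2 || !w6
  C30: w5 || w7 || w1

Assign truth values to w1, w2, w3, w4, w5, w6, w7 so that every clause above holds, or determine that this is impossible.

w1: false, w2: false, w3: false, w4: false, w5: false, w6: true, w7: true

Suppose w2 = false.
Suppose w6 = true.
Suppose w4 = false.
Suppose w5 = false.
(w7) alone gives w7 = true.
(!w3) alone gives w3 = false.
(!w1) alone gives w1 = false.
This assignment satisfies each clause.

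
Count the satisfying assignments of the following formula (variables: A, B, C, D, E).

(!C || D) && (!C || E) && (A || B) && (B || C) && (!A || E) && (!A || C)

There are 2^5 = 32 truth assignments over (A, B, C, D, E).
Split on E. With E = true, the clauses containing E are satisfied and !E drops from the rest; 5 of the 2^4 = 16 assignments to the other variables satisfy what remains.
With E = false, by the same count on the reduced clause set, 2 assignments work.
(One model: A=F, B=T, C=F, D=F, E=F.)
Total: 5 + 2 = 7.

7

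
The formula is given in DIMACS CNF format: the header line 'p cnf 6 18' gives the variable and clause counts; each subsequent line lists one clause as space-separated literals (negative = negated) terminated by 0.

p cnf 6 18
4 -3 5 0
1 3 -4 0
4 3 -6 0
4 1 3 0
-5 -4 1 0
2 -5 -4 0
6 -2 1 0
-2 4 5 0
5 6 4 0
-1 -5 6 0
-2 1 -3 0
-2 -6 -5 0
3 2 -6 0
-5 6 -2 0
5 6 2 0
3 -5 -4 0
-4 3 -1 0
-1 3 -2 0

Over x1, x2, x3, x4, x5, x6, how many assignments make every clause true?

There are 2^6 = 64 truth assignments over (x1, x2, x3, x4, x5, x6).
Split on x2. With x2 = True, the clauses containing x2 are satisfied and ¬x2 drops from the rest; 2 of the 2^5 = 32 assignments to the other variables satisfy what remains.
With x2 = False, by the same count on the reduced clause set, 5 assignments work.
(One model: x1=F, x2=F, x3=T, x4=F, x5=T, x6=F.)
Total: 2 + 5 = 7.

7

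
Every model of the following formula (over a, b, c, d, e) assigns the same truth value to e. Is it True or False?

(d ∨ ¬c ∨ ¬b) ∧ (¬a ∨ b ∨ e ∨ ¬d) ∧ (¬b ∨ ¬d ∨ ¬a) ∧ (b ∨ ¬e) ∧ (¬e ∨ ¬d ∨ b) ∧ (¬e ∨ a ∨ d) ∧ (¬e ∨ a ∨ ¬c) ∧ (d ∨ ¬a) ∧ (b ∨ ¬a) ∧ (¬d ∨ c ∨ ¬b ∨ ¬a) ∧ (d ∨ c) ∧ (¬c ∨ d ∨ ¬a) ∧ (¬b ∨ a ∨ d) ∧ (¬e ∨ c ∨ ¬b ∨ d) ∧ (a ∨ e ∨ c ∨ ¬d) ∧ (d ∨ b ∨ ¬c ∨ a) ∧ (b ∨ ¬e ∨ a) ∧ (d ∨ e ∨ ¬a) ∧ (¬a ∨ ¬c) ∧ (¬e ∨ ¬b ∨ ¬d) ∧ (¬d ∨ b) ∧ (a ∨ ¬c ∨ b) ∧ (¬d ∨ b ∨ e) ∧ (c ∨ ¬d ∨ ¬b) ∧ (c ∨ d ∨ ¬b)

False

Suppose e = True.
(b) alone gives b = True.
(¬d) alone gives d = False.
(¬c) alone gives c = False.
Now (c) is unsatisfied and unit — conflict.
So every satisfying assignment has e = False.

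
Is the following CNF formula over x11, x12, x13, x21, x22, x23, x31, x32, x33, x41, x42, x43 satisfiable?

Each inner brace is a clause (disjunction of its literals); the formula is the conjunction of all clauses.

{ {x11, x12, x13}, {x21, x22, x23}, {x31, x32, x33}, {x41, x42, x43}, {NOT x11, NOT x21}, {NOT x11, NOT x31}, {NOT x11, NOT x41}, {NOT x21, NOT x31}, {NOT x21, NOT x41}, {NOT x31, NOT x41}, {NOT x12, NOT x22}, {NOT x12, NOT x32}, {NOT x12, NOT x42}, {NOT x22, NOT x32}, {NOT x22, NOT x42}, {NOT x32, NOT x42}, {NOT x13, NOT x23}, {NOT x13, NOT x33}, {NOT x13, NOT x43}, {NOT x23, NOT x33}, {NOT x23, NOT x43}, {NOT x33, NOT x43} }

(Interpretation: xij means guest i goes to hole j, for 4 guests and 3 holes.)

Try x11 = false.
Try x12 = true.
The clause (NOT x22) is unit, so x22 = false.
The clause (NOT x32) is unit, so x32 = false.
The clause (NOT x42) is unit, so x42 = false.
Try x21 = true.
The clause (NOT x31) is unit, so x31 = false.
The clause (x33) is unit, so x33 = true.
The clause (NOT x41) is unit, so x41 = false.
The clause (x43) is unit, so x43 = true.
Now (NOT x43) is unsatisfied and unit — conflict.
Backtrack on x21: now try x21 = false.
The clause (x23) is unit, so x23 = true.
The clause (NOT x13) is unit, so x13 = false.
The clause (NOT x33) is unit, so x33 = false.
The clause (x31) is unit, so x31 = true.
The clause (NOT x41) is unit, so x41 = false.
The clause (x43) is unit, so x43 = true.
Now (NOT x43) is unsatisfied and unit — conflict.
Both values of x21 lead to a conflict.
Backtrack on x12: now try x12 = false.
The clause (x13) is unit, so x13 = true.
The clause (NOT x23) is unit, so x23 = false.
The clause (NOT x33) is unit, so x33 = false.
The clause (NOT x43) is unit, so x43 = false.
Try x21 = true.
The clause (NOT x31) is unit, so x31 = false.
The clause (x32) is unit, so x32 = true.
The clause (NOT x41) is unit, so x41 = false.
The clause (x42) is unit, so x42 = true.
Now (NOT x42) is unsatisfied and unit — conflict.
Backtrack on x21: now try x21 = false.
The clause (x22) is unit, so x22 = true.
The clause (NOT x32) is unit, so x32 = false.
The clause (x31) is unit, so x31 = true.
The clause (NOT x41) is unit, so x41 = false.
The clause (x42) is unit, so x42 = true.
Now (NOT x42) is unsatisfied and unit — conflict.
Both values of x21 lead to a conflict.
Both values of x12 lead to a conflict.
Backtrack on x11: now try x11 = true.
The clause (NOT x21) is unit, so x21 = false.
The clause (NOT x31) is unit, so x31 = false.
The clause (NOT x41) is unit, so x41 = false.
Try x22 = true.
The clause (NOT x12) is unit, so x12 = false.
The clause (NOT x32) is unit, so x32 = false.
The clause (x33) is unit, so x33 = true.
The clause (NOT x42) is unit, so x42 = false.
The clause (x43) is unit, so x43 = true.
Now (NOT x43) is unsatisfied and unit — conflict.
Backtrack on x22: now try x22 = false.
The clause (x23) is unit, so x23 = true.
The clause (NOT x13) is unit, so x13 = false.
The clause (NOT x33) is unit, so x33 = false.
The clause (x32) is unit, so x32 = true.
The clause (NOT x12) is unit, so x12 = false.
The clause (NOT x42) is unit, so x42 = false.
The clause (x43) is unit, so x43 = true.
Now (NOT x43) is unsatisfied and unit — conflict.
Both values of x22 lead to a conflict.
Both values of x11 lead to a conflict.
No assignment satisfies every clause.

No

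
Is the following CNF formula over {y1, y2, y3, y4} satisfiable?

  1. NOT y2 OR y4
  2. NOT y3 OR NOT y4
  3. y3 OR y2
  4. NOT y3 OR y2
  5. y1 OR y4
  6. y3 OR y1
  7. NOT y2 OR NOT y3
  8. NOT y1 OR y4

Try y2 = true.
(y4) alone gives y4 = true.
(NOT y3) alone gives y3 = false.
(y1) alone gives y1 = true.
This assignment satisfies each clause.
A satisfying assignment: y1: true, y2: true, y3: false, y4: true.

Yes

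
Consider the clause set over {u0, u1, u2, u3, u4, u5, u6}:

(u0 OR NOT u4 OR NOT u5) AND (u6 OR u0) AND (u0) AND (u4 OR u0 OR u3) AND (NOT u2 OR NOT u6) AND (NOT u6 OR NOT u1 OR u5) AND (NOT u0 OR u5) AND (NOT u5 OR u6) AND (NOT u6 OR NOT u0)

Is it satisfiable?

Unsatisfiable

(u0) alone gives u0 = true.
(u5) alone gives u5 = true.
(u6) alone gives u6 = true.
That conflicts with the unit clause (NOT u6).
No assignment satisfies every clause.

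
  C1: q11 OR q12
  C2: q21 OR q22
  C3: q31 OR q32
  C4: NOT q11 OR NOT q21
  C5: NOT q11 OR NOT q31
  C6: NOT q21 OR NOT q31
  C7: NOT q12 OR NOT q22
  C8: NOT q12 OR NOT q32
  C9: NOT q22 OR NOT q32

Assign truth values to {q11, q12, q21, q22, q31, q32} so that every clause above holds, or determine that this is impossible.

UNSATISFIABLE

Branch on q11: set q11 = true.
(NOT q21) alone gives q21 = false.
(q22) alone gives q22 = true.
(NOT q31) alone gives q31 = false.
(q32) alone gives q32 = true.
Now (NOT q32) is unsatisfied and unit — conflict.
That branch fails; take q11 = false instead.
(q12) alone gives q12 = true.
(NOT q22) alone gives q22 = false.
(q21) alone gives q21 = true.
(NOT q31) alone gives q31 = false.
(q32) alone gives q32 = true.
Now (NOT q32) is unsatisfied and unit — conflict.
Neither q11 = true nor q11 = false works.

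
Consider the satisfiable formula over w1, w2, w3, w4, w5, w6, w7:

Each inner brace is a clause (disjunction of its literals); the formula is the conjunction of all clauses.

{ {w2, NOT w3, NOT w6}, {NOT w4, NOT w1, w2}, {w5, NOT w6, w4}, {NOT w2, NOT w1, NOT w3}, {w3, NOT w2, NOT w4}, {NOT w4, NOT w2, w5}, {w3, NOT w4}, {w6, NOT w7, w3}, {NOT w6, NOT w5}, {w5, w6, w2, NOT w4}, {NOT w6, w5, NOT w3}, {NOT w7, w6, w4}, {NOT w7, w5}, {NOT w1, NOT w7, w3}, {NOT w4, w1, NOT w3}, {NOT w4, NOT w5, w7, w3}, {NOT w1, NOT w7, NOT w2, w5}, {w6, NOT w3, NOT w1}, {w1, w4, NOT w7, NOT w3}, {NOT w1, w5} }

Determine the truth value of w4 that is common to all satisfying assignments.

False

Suppose w4 = true.
(w3) alone gives w3 = true.
(w1) alone gives w1 = true.
(w2) alone gives w2 = true.
That conflicts with the unit clause (NOT w2).
So every satisfying assignment has w4 = False.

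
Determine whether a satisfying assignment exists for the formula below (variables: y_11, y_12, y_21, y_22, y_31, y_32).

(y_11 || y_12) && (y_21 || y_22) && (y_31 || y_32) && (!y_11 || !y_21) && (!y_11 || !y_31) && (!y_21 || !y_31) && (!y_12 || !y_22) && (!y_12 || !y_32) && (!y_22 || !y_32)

Branch on y_11: set y_11 = true.
(!y_21) alone gives y_21 = false.
(y_22) alone gives y_22 = true.
(!y_31) alone gives y_31 = false.
(y_32) alone gives y_32 = true.
Now (!y_32) is unsatisfied and unit — conflict.
That branch fails; take y_11 = false instead.
(y_12) alone gives y_12 = true.
(!y_22) alone gives y_22 = false.
(y_21) alone gives y_21 = true.
(!y_31) alone gives y_31 = false.
(y_32) alone gives y_32 = true.
Now (!y_32) is unsatisfied and unit — conflict.
Neither y_11 = true nor y_11 = false works.
No assignment satisfies every clause.

No, unsatisfiable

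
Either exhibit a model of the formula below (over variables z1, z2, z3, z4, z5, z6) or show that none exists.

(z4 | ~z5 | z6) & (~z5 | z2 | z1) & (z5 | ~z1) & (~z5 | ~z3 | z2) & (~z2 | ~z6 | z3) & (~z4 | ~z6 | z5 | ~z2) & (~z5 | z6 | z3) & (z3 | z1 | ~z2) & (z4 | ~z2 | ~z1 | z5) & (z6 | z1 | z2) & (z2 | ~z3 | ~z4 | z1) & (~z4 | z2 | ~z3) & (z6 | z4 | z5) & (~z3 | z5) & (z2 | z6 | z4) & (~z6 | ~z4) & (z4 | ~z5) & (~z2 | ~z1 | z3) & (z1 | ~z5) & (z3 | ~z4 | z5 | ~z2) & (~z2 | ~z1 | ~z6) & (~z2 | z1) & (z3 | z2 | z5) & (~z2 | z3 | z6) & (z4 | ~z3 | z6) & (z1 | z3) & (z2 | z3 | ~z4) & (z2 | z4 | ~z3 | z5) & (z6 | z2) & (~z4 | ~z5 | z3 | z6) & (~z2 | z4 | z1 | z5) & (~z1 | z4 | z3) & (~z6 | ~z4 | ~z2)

z1=1, z2=1, z3=1, z4=1, z5=1, z6=0

Try z5 = 1.
From the singleton clause (z4), z4 = 1.
From the singleton clause (~z6), z6 = 0.
From the singleton clause (z3), z3 = 1.
From the singleton clause (z2), z2 = 1.
From the singleton clause (z1), z1 = 1.
This assignment satisfies each clause.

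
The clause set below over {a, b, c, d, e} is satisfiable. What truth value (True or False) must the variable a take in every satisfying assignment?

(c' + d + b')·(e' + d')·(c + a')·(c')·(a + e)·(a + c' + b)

Suppose a = 1.
The clause (c) is unit, so c = 1.
Now (c') is unsatisfied and unit — conflict.
So every satisfying assignment has a = False.

False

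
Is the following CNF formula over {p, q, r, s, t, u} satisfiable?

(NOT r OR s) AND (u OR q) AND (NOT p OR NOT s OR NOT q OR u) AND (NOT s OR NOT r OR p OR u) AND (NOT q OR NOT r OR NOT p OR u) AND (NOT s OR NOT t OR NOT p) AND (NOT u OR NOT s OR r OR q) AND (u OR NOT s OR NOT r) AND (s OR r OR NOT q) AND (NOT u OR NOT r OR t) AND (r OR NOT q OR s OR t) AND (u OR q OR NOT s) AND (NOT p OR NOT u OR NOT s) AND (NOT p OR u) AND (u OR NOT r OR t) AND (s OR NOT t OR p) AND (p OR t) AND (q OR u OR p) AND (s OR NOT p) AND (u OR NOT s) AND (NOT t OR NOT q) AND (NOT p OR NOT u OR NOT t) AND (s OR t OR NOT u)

Case r = true:
From the singleton clause (s), s = true.
From the singleton clause (u), u = true.
From the singleton clause (t), t = true.
From the singleton clause (NOT p), p = false.
From the singleton clause (NOT q), q = false.
Every clause now holds.
A satisfying assignment: p=false,  q=false,  r=true,  s=true,  t=true,  u=true.

Yes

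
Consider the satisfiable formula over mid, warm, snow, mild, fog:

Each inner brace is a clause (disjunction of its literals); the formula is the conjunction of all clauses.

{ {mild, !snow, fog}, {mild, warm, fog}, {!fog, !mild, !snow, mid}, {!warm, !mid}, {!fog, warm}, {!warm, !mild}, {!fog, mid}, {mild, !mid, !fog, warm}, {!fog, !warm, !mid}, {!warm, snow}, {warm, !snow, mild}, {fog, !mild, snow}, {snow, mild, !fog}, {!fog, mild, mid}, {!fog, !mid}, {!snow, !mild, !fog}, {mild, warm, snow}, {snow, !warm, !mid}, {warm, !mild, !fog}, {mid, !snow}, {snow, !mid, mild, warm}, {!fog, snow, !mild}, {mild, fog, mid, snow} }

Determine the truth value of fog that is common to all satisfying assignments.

False

Suppose fog = true.
Unit clause (warm) forces warm = true.
Unit clause (!mid) forces mid = false.
Now (mid) is unsatisfied and unit — conflict.
So every satisfying assignment has fog = False.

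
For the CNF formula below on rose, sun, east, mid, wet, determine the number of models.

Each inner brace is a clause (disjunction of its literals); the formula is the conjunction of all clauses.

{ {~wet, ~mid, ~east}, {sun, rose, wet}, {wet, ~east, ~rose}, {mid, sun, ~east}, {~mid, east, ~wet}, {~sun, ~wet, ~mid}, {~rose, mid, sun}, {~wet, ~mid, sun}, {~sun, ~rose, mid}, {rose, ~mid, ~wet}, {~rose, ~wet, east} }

9

There are 2^5 = 32 truth assignments over (rose, sun, east, mid, wet).
Split on sun. With sun = 1, the clauses containing sun are satisfied and ~sun drops from the rest; 7 of the 2^4 = 16 assignments to the other variables satisfy what remains.
With sun = 0, by the same count on the reduced clause set, 2 assignments work.
(One model: rose=F, sun=F, east=F, mid=F, wet=T.)
Total: 7 + 2 = 9.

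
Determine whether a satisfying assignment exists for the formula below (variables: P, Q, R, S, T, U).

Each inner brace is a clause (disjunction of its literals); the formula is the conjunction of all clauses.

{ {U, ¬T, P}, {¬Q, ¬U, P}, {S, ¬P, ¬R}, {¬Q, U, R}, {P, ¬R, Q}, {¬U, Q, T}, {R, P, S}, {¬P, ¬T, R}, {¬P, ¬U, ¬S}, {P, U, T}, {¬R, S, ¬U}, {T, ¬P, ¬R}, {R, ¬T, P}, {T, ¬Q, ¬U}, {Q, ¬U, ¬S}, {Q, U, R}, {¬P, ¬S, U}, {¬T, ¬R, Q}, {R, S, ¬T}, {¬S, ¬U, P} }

Try U = True.
Try Q = False.
The clause (T) is unit, so T = True.
The clause (¬S) is unit, so S = False.
The clause (¬R) is unit, so R = False.
Now (R) is unsatisfied and unit — conflict.
So Q must be the other value — set Q = True.
The clause (P) is unit, so P = True.
The clause (¬S) is unit, so S = False.
The clause (¬R) is unit, so R = False.
The clause (¬T) is unit, so T = False.
Now (T) is unsatisfied and unit — conflict.
Both values of Q lead to a conflict.
So U must be the other value — set U = False.
Try T = False.
The clause (P) is unit, so P = True.
The clause (¬R) is unit, so R = False.
The clause (¬Q) is unit, so Q = False.
Now (Q) is unsatisfied and unit — conflict.
So T must be the other value — set T = True.
The clause (P) is unit, so P = True.
The clause (R) is unit, so R = True.
The clause (S) is unit, so S = True.
Now (¬S) is unsatisfied and unit — conflict.
Both values of T lead to a conflict.
Both values of U lead to a conflict.
No assignment satisfies every clause.

No, unsatisfiable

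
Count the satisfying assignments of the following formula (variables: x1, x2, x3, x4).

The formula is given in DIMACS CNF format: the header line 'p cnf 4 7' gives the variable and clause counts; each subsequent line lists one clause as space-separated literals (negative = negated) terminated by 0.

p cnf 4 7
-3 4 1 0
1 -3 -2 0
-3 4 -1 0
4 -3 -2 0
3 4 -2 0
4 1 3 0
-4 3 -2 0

There are 2^4 = 16 truth assignments over (x1, x2, x3, x4).
Check each against the 7 clauses (columns in the order x1, x2, x3, x4):
  F F F F  ✗ fails (x4 ∨ x1 ∨ x3)
  F F F T  ✓ satisfies all
  F F T F  ✗ fails (¬x3 ∨ x4 ∨ x1)
  F F T T  ✓ satisfies all
  F T F F  ✗ fails (x3 ∨ x4 ∨ ¬x2)
  F T F T  ✗ fails (¬x4 ∨ x3 ∨ ¬x2)
  F T T F  ✗ fails (¬x3 ∨ x4 ∨ x1)
  F T T T  ✗ fails (x1 ∨ ¬x3 ∨ ¬x2)
  T F F F  ✓ satisfies all
  T F F T  ✓ satisfies all
  T F T F  ✗ fails (¬x3 ∨ x4 ∨ ¬x1)
  T F T T  ✓ satisfies all
  T T F F  ✗ fails (x3 ∨ x4 ∨ ¬x2)
  T T F T  ✗ fails (¬x4 ∨ x3 ∨ ¬x2)
  T T T F  ✗ fails (¬x3 ∨ x4 ∨ ¬x1)
  T T T T  ✓ satisfies all
6 of the 16 rows are models.

6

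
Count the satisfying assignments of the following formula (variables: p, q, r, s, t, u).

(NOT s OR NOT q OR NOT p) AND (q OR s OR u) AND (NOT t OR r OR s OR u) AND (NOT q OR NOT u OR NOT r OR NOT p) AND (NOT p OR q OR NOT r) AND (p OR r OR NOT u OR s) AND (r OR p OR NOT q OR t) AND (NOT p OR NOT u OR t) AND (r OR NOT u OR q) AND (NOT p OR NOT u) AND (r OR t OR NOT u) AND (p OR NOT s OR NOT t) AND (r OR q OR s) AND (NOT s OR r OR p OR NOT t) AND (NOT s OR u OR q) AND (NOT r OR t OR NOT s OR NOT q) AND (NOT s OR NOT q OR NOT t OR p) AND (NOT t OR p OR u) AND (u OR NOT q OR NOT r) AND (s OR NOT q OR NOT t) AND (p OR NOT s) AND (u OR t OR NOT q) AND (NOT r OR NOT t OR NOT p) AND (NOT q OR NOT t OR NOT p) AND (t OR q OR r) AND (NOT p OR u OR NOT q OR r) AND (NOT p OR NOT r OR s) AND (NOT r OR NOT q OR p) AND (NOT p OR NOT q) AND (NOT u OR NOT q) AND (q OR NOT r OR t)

There are 2^6 = 64 truth assignments over (p, q, r, s, t, u).
Split on u. With u = true, the clauses containing u are satisfied and NOT u drops from the rest; 1 of the 2^5 = 32 assignments to the other variables satisfy what remains.
With u = false, by the same count on the reduced clause set, 0 assignments work.
(One model: p=F, q=F, r=T, s=F, t=T, u=T.)
Total: 1 + 0 = 1.

1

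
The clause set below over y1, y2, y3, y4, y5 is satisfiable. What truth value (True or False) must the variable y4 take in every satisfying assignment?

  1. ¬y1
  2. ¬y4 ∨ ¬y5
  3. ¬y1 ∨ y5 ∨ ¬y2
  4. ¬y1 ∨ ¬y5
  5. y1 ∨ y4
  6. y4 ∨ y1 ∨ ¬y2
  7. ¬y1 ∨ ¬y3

Suppose y4 = False.
Unit clause (¬y1) forces y1 = False.
Now (y1) is unsatisfied and unit — conflict.
So every satisfying assignment has y4 = True.

True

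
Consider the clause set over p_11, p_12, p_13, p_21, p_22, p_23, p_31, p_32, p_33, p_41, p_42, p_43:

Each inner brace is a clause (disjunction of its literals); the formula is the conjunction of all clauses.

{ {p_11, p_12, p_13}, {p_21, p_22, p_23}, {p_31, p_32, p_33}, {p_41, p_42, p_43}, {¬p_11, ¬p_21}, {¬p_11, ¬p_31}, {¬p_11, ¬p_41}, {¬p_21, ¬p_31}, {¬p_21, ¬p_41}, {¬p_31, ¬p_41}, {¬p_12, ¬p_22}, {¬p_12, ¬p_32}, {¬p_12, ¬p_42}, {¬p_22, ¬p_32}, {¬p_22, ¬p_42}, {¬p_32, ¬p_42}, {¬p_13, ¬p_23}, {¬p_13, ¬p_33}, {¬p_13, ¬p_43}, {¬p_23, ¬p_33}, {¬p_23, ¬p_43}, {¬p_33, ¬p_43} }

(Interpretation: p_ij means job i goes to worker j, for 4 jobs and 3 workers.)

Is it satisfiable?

No, unsatisfiable

Branch on p_11: set p_11 = False.
Branch on p_12: set p_12 = True.
The clause (¬p_22) is unit, so p_22 = False.
The clause (¬p_32) is unit, so p_32 = False.
The clause (¬p_42) is unit, so p_42 = False.
Branch on p_21: set p_21 = True.
The clause (¬p_31) is unit, so p_31 = False.
The clause (p_33) is unit, so p_33 = True.
The clause (¬p_41) is unit, so p_41 = False.
The clause (p_43) is unit, so p_43 = True.
But (¬p_43) is also a unit clause — contradiction.
Backtrack on p_21: now try p_21 = False.
The clause (p_23) is unit, so p_23 = True.
The clause (¬p_13) is unit, so p_13 = False.
The clause (¬p_33) is unit, so p_33 = False.
The clause (p_31) is unit, so p_31 = True.
The clause (¬p_41) is unit, so p_41 = False.
The clause (p_43) is unit, so p_43 = True.
But (¬p_43) is also a unit clause — contradiction.
Either choice for p_21 ends in contradiction.
Backtrack on p_12: now try p_12 = False.
The clause (p_13) is unit, so p_13 = True.
The clause (¬p_23) is unit, so p_23 = False.
The clause (¬p_33) is unit, so p_33 = False.
The clause (¬p_43) is unit, so p_43 = False.
Branch on p_21: set p_21 = True.
The clause (¬p_31) is unit, so p_31 = False.
The clause (p_32) is unit, so p_32 = True.
The clause (¬p_41) is unit, so p_41 = False.
The clause (p_42) is unit, so p_42 = True.
But (¬p_42) is also a unit clause — contradiction.
Backtrack on p_21: now try p_21 = False.
The clause (p_22) is unit, so p_22 = True.
The clause (¬p_32) is unit, so p_32 = False.
The clause (p_31) is unit, so p_31 = True.
The clause (¬p_41) is unit, so p_41 = False.
The clause (p_42) is unit, so p_42 = True.
But (¬p_42) is also a unit clause — contradiction.
Either choice for p_21 ends in contradiction.
Either choice for p_12 ends in contradiction.
Backtrack on p_11: now try p_11 = True.
The clause (¬p_21) is unit, so p_21 = False.
The clause (¬p_31) is unit, so p_31 = False.
The clause (¬p_41) is unit, so p_41 = False.
Branch on p_22: set p_22 = True.
The clause (¬p_12) is unit, so p_12 = False.
The clause (¬p_32) is unit, so p_32 = False.
The clause (p_33) is unit, so p_33 = True.
The clause (¬p_42) is unit, so p_42 = False.
The clause (p_43) is unit, so p_43 = True.
But (¬p_43) is also a unit clause — contradiction.
Backtrack on p_22: now try p_22 = False.
The clause (p_23) is unit, so p_23 = True.
The clause (¬p_13) is unit, so p_13 = False.
The clause (¬p_33) is unit, so p_33 = False.
The clause (p_32) is unit, so p_32 = True.
The clause (¬p_12) is unit, so p_12 = False.
The clause (¬p_42) is unit, so p_42 = False.
The clause (p_43) is unit, so p_43 = True.
But (¬p_43) is also a unit clause — contradiction.
Either choice for p_22 ends in contradiction.
Either choice for p_11 ends in contradiction.
No assignment satisfies every clause.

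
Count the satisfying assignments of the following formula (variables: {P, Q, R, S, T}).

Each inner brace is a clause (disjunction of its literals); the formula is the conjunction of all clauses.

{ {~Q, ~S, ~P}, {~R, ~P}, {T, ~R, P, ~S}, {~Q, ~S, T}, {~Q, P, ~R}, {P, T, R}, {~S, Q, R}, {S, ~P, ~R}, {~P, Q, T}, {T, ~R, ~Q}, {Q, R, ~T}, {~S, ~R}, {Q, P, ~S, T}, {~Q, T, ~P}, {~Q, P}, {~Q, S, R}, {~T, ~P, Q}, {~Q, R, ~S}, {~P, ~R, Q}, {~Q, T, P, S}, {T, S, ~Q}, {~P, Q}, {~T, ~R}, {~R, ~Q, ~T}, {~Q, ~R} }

1

There are 2^5 = 32 truth assignments over (P, Q, R, S, T).
Split on R. With R = 1, the clauses containing R are satisfied and ~R drops from the rest; 1 of the 2^4 = 16 assignments to the other variables satisfy what remains.
With R = 0, by the same count on the reduced clause set, 0 assignments work.
Total: 1 + 0 = 1.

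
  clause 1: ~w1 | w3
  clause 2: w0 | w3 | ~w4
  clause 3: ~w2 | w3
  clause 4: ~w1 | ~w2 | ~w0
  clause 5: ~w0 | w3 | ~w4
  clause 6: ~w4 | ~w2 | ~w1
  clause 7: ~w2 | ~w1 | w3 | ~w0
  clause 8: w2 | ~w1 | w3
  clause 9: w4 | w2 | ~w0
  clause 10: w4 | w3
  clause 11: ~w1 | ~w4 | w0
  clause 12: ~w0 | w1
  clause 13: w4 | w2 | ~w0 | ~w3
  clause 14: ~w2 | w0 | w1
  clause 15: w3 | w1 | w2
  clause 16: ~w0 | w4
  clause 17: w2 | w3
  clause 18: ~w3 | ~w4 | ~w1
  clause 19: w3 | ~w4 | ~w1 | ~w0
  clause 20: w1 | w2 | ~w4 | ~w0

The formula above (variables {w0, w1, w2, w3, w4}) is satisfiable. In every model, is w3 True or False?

Suppose w3 = 0.
(~w1) alone gives w1 = 0.
(~w2) alone gives w2 = 0.
That conflicts with the unit clause (w2).
So every satisfying assignment has w3 = True.

True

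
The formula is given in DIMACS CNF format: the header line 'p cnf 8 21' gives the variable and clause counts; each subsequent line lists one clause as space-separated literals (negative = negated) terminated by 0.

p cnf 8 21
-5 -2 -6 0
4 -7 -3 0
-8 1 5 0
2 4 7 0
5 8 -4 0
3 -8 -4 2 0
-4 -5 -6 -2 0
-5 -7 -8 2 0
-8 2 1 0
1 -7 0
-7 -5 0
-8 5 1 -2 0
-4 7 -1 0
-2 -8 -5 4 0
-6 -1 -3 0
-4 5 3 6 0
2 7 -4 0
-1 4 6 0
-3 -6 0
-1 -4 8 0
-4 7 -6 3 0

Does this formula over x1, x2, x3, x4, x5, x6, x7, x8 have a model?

Case x1 = False:
(¬x7) alone gives x7 = False.
Case x8 = False:
Case x2 = True:
Case x5 = False:
(¬x4) alone gives x4 = False.
Case x3 = True:
(¬x6) alone gives x6 = False.
Every clause now holds.
A satisfying assignment: x1: False; x2: True; x3: True; x4: False; x5: False; x6: False; x7: False; x8: False.

Yes, satisfiable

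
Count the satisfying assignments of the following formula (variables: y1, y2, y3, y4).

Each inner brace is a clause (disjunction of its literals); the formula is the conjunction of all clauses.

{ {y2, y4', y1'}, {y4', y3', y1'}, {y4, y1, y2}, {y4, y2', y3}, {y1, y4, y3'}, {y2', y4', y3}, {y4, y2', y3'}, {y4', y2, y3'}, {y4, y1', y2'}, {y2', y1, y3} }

4

There are 2^4 = 16 truth assignments over (y1, y2, y3, y4).
Check each against the 10 clauses (columns in the order y1, y2, y3, y4):
  F F F F  ✗ fails (y4 + y1 + y2)
  F F F T  ✓ satisfies all
  F F T F  ✗ fails (y4 + y1 + y2)
  F F T T  ✗ fails (y4' + y2 + y3')
  F T F F  ✗ fails (y4 + y2' + y3)
  F T F T  ✗ fails (y2' + y4' + y3)
  F T T F  ✗ fails (y1 + y4 + y3')
  F T T T  ✓ satisfies all
  T F F F  ✓ satisfies all
  T F F T  ✗ fails (y2 + y4' + y1')
  T F T F  ✓ satisfies all
  T F T T  ✗ fails (y2 + y4' + y1')
  T T F F  ✗ fails (y4 + y2' + y3)
  T T F T  ✗ fails (y2' + y4' + y3)
  T T T F  ✗ fails (y4 + y2' + y3')
  T T T T  ✗ fails (y4' + y3' + y1')
4 of the 16 rows are models.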